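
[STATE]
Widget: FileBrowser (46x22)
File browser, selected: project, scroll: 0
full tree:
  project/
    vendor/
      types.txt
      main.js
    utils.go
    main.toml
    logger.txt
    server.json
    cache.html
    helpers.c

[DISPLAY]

> [-] project/                                
    [+] vendor/                               
    utils.go                                  
    main.toml                                 
    logger.txt                                
    server.json                               
    cache.html                                
    helpers.c                                 
                                              
                                              
                                              
                                              
                                              
                                              
                                              
                                              
                                              
                                              
                                              
                                              
                                              
                                              


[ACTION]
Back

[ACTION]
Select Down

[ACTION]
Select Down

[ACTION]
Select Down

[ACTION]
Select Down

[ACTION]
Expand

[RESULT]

  [-] project/                                
    [+] vendor/                               
    utils.go                                  
    main.toml                                 
  > logger.txt                                
    server.json                               
    cache.html                                
    helpers.c                                 
                                              
                                              
                                              
                                              
                                              
                                              
                                              
                                              
                                              
                                              
                                              
                                              
                                              
                                              


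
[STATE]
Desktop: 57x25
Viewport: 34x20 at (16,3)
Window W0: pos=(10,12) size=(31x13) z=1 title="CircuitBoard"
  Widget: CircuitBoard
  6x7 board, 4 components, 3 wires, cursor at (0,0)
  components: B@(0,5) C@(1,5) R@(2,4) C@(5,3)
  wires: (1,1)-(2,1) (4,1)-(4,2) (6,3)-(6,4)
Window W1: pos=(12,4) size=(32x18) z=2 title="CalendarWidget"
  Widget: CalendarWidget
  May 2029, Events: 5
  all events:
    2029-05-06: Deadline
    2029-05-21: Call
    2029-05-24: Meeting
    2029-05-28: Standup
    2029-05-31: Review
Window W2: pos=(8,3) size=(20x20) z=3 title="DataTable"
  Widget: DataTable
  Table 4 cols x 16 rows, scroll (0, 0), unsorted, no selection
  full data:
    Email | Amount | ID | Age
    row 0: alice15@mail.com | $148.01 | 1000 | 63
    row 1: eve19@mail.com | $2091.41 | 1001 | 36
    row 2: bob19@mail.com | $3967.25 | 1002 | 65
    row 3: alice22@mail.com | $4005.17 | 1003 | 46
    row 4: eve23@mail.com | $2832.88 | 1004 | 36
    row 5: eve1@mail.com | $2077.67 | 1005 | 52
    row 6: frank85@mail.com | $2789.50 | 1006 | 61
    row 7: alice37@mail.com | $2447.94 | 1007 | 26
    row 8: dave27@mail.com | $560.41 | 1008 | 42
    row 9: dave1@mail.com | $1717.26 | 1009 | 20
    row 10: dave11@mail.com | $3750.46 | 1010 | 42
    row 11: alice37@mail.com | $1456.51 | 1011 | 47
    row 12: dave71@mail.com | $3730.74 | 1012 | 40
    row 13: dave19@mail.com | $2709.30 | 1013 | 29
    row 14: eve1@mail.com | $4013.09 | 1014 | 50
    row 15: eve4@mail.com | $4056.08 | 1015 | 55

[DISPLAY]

━━━━━━━━━━━┓                      
ble        ┃━━━━━━━━━━━━━━━┓      
───────────┨               ┃      
         │A┃───────────────┨      
─────────┼─┃2029           ┃      
@mail.com│$┃Sa Su          ┃      
ail.com  │$┃ 5  6*         ┃      
ail.com  │$┃12 13          ┃      
@mail.com│$┃19 20          ┃      
ail.com  │$┃5 26 27        ┃      
il.com   │$┃               ┃      
@mail.com│$┃               ┃      
@mail.com│$┃               ┃      
mail.com │$┃               ┃      
ail.com  │$┃               ┃      
mail.com │$┃               ┃      
@mail.com│$┃               ┃      
mail.com │$┃               ┃      
mail.com │$┃━━━━━━━━━━━━━━━┛      
━━━━━━━━━━━┛            ┃         


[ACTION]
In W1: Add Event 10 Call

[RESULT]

━━━━━━━━━━━┓                      
ble        ┃━━━━━━━━━━━━━━━┓      
───────────┨               ┃      
         │A┃───────────────┨      
─────────┼─┃2029           ┃      
@mail.com│$┃Sa Su          ┃      
ail.com  │$┃ 5  6*         ┃      
ail.com  │$┃ 12 13         ┃      
@mail.com│$┃19 20          ┃      
ail.com  │$┃5 26 27        ┃      
il.com   │$┃               ┃      
@mail.com│$┃               ┃      
@mail.com│$┃               ┃      
mail.com │$┃               ┃      
ail.com  │$┃               ┃      
mail.com │$┃               ┃      
@mail.com│$┃               ┃      
mail.com │$┃               ┃      
mail.com │$┃━━━━━━━━━━━━━━━┛      
━━━━━━━━━━━┛            ┃         


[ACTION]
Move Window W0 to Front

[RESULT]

━━━━━━━━━━━┓                      
ble        ┃━━━━━━━━━━━━━━━┓      
───────────┨               ┃      
         │A┃───────────────┨      
─────────┼─┃2029           ┃      
@mail.com│$┃Sa Su          ┃      
ail.com  │$┃ 5  6*         ┃      
ail.com  │$┃ 12 13         ┃      
@mail.com│$┃19 20          ┃      
━━━━━━━━━━━━━━━━━━━━━━━━┓  ┃      
uitBoard                ┃  ┃      
────────────────────────┨  ┃      
1 2 3 4 5               ┃  ┃      
]                  B    ┃  ┃      
                        ┃  ┃      
   ·               C    ┃  ┃      
   │                    ┃  ┃      
   ·           R        ┃  ┃      
                        ┃━━┛      
                        ┃         


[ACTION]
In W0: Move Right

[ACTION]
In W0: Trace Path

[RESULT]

━━━━━━━━━━━┓                      
ble        ┃━━━━━━━━━━━━━━━┓      
───────────┨               ┃      
         │A┃───────────────┨      
─────────┼─┃2029           ┃      
@mail.com│$┃Sa Su          ┃      
ail.com  │$┃ 5  6*         ┃      
ail.com  │$┃ 12 13         ┃      
@mail.com│$┃19 20          ┃      
━━━━━━━━━━━━━━━━━━━━━━━━┓  ┃      
uitBoard                ┃  ┃      
────────────────────────┨  ┃      
1 2 3 4 5               ┃  ┃      
  [.]              B    ┃  ┃      
                        ┃  ┃      
   ·               C    ┃  ┃      
   │                    ┃  ┃      
   ·           R        ┃  ┃      
                        ┃━━┛      
                        ┃         


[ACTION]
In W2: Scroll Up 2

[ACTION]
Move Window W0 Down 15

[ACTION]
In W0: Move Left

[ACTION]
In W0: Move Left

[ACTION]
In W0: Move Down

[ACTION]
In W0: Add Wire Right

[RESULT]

━━━━━━━━━━━┓                      
ble        ┃━━━━━━━━━━━━━━━┓      
───────────┨               ┃      
         │A┃───────────────┨      
─────────┼─┃2029           ┃      
@mail.com│$┃Sa Su          ┃      
ail.com  │$┃ 5  6*         ┃      
ail.com  │$┃ 12 13         ┃      
@mail.com│$┃19 20          ┃      
━━━━━━━━━━━━━━━━━━━━━━━━┓  ┃      
uitBoard                ┃  ┃      
────────────────────────┨  ┃      
1 2 3 4 5               ┃  ┃      
                   B    ┃  ┃      
                        ┃  ┃      
]─ ·               C    ┃  ┃      
   │                    ┃  ┃      
   ·           R        ┃  ┃      
                        ┃━━┛      
                        ┃         


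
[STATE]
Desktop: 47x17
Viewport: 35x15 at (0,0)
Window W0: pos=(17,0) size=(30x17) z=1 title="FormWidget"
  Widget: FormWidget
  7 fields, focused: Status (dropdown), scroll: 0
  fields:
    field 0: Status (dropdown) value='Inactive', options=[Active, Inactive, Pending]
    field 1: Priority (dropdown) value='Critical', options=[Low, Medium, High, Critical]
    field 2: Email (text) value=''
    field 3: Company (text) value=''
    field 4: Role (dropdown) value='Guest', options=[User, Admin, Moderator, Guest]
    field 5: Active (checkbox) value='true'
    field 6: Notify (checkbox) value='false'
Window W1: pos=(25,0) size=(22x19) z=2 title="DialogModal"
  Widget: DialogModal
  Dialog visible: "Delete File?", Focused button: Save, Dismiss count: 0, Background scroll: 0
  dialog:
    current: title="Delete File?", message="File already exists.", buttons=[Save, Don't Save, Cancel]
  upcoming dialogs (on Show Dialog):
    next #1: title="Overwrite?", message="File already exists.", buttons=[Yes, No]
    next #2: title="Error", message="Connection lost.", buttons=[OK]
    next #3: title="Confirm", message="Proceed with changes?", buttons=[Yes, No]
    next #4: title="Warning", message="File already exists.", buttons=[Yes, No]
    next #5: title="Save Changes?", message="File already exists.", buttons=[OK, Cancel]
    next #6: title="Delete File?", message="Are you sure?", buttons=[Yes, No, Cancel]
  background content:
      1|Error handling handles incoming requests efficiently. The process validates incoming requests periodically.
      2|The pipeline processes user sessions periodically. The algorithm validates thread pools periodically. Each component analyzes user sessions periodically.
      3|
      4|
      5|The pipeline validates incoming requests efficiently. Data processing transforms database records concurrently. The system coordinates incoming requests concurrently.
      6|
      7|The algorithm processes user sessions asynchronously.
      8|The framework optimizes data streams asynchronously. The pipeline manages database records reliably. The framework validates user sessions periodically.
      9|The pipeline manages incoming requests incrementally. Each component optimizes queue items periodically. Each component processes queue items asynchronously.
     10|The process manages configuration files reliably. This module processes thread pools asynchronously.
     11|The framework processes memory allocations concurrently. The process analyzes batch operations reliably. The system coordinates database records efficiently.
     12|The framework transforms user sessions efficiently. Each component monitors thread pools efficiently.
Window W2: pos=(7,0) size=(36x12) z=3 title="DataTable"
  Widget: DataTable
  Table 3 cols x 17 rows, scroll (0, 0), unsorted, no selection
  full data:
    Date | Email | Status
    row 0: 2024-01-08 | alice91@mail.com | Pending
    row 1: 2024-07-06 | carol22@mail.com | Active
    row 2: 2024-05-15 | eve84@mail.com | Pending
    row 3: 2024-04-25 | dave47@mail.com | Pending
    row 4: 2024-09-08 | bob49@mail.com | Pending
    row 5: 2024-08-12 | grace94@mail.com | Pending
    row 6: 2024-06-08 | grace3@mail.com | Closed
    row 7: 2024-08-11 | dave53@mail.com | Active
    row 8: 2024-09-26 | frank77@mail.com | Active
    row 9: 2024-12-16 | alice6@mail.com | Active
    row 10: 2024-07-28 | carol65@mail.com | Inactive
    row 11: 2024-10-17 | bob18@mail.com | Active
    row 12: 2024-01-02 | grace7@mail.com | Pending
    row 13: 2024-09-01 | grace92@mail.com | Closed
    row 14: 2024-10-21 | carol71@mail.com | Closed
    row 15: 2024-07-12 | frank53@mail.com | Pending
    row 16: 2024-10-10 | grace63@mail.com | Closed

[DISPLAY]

       ┏━━━━━━━━━━━━━━━━━━━━━━━━━━━
       ┃ DataTable                 
       ┠───────────────────────────
       ┃Date      │Email           
       ┃──────────┼────────────────
       ┃2024-01-08│alice91@mail.com
       ┃2024-07-06│carol22@mail.com
       ┃2024-05-15│eve84@mail.com  
       ┃2024-04-25│dave47@mail.com 
       ┃2024-09-08│bob49@mail.com  
       ┃2024-08-12│grace94@mail.com
       ┗━━━━━━━━━━━━━━━━━━━━━━━━━━━
                 ┃       ┃Th└──────
                 ┃       ┃The frame
                 ┃       ┃The frame


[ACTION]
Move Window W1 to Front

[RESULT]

       ┏━━━━━━━━━━━━━━━━━┏━━━━━━━━━
       ┃ DataTable       ┃ DialogMo
       ┠─────────────────┠─────────
       ┃Date      │Email ┃Error han
       ┃──────────┼──────┃The pipel
       ┃2024-01-08│alice9┃         
       ┃2024-07-06│carol2┃         
       ┃2024-05-15│eve84@┃The pipel
       ┃2024-04-25│dave47┃  ┌──────
       ┃2024-09-08│bob49@┃Th│ Delet
       ┃2024-08-12│grace9┃Th│File a
       ┗━━━━━━━━━━━━━━━━━┃Th│[Save]
                 ┃       ┃Th└──────
                 ┃       ┃The frame
                 ┃       ┃The frame


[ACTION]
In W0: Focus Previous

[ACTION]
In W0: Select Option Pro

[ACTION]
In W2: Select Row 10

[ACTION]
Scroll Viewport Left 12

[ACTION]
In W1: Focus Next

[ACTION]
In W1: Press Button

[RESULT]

       ┏━━━━━━━━━━━━━━━━━┏━━━━━━━━━
       ┃ DataTable       ┃ DialogMo
       ┠─────────────────┠─────────
       ┃Date      │Email ┃Error han
       ┃──────────┼──────┃The pipel
       ┃2024-01-08│alice9┃         
       ┃2024-07-06│carol2┃         
       ┃2024-05-15│eve84@┃The pipel
       ┃2024-04-25│dave47┃         
       ┃2024-09-08│bob49@┃The algor
       ┃2024-08-12│grace9┃The frame
       ┗━━━━━━━━━━━━━━━━━┃The pipel
                 ┃       ┃The proce
                 ┃       ┃The frame
                 ┃       ┃The frame


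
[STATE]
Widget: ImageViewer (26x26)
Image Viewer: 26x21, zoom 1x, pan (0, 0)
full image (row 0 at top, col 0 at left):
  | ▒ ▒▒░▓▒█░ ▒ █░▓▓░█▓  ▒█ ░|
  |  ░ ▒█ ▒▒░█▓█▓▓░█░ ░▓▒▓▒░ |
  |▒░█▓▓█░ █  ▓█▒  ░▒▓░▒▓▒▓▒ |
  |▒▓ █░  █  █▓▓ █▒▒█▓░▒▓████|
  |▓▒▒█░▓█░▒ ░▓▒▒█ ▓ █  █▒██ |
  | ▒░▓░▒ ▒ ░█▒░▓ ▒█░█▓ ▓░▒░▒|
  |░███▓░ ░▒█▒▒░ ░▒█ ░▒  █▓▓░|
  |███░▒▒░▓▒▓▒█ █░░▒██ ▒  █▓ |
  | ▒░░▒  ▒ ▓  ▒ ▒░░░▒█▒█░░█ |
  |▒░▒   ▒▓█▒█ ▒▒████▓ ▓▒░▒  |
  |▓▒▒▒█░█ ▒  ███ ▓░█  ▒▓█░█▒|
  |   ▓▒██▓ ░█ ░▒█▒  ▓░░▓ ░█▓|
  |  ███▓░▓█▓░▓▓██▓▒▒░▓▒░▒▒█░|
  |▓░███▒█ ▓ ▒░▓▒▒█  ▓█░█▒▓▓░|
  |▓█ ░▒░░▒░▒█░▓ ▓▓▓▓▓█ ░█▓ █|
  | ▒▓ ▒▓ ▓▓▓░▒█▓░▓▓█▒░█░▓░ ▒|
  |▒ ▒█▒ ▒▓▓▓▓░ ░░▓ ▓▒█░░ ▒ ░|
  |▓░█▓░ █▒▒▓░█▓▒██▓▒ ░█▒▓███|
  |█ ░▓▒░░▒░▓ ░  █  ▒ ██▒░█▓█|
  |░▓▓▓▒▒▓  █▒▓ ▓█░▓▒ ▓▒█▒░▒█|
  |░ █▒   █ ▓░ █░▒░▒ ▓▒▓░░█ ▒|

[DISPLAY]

 ▒ ▒▒░▓▒█░ ▒ █░▓▓░█▓  ▒█ ░
  ░ ▒█ ▒▒░█▓█▓▓░█░ ░▓▒▓▒░ 
▒░█▓▓█░ █  ▓█▒  ░▒▓░▒▓▒▓▒ 
▒▓ █░  █  █▓▓ █▒▒█▓░▒▓████
▓▒▒█░▓█░▒ ░▓▒▒█ ▓ █  █▒██ 
 ▒░▓░▒ ▒ ░█▒░▓ ▒█░█▓ ▓░▒░▒
░███▓░ ░▒█▒▒░ ░▒█ ░▒  █▓▓░
███░▒▒░▓▒▓▒█ █░░▒██ ▒  █▓ 
 ▒░░▒  ▒ ▓  ▒ ▒░░░▒█▒█░░█ 
▒░▒   ▒▓█▒█ ▒▒████▓ ▓▒░▒  
▓▒▒▒█░█ ▒  ███ ▓░█  ▒▓█░█▒
   ▓▒██▓ ░█ ░▒█▒  ▓░░▓ ░█▓
  ███▓░▓█▓░▓▓██▓▒▒░▓▒░▒▒█░
▓░███▒█ ▓ ▒░▓▒▒█  ▓█░█▒▓▓░
▓█ ░▒░░▒░▒█░▓ ▓▓▓▓▓█ ░█▓ █
 ▒▓ ▒▓ ▓▓▓░▒█▓░▓▓█▒░█░▓░ ▒
▒ ▒█▒ ▒▓▓▓▓░ ░░▓ ▓▒█░░ ▒ ░
▓░█▓░ █▒▒▓░█▓▒██▓▒ ░█▒▓███
█ ░▓▒░░▒░▓ ░  █  ▒ ██▒░█▓█
░▓▓▓▒▒▓  █▒▓ ▓█░▓▒ ▓▒█▒░▒█
░ █▒   █ ▓░ █░▒░▒ ▓▒▓░░█ ▒
                          
                          
                          
                          
                          


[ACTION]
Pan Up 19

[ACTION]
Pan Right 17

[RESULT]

░█▓  ▒█ ░                 
░ ░▓▒▓▒░                  
▒▓░▒▓▒▓▒                  
█▓░▒▓████                 
 █  █▒██                  
░█▓ ▓░▒░▒                 
 ░▒  █▓▓░                 
██ ▒  █▓                  
░▒█▒█░░█                  
█▓ ▓▒░▒                   
█  ▒▓█░█▒                 
 ▓░░▓ ░█▓                 
▒░▓▒░▒▒█░                 
 ▓█░█▒▓▓░                 
▓▓█ ░█▓ █                 
█▒░█░▓░ ▒                 
▓▒█░░ ▒ ░                 
▒ ░█▒▓███                 
▒ ██▒░█▓█                 
▒ ▓▒█▒░▒█                 
 ▓▒▓░░█ ▒                 
                          
                          
                          
                          
                          


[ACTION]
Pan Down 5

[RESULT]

░█▓ ▓░▒░▒                 
 ░▒  █▓▓░                 
██ ▒  █▓                  
░▒█▒█░░█                  
█▓ ▓▒░▒                   
█  ▒▓█░█▒                 
 ▓░░▓ ░█▓                 
▒░▓▒░▒▒█░                 
 ▓█░█▒▓▓░                 
▓▓█ ░█▓ █                 
█▒░█░▓░ ▒                 
▓▒█░░ ▒ ░                 
▒ ░█▒▓███                 
▒ ██▒░█▓█                 
▒ ▓▒█▒░▒█                 
 ▓▒▓░░█ ▒                 
                          
                          
                          
                          
                          
                          
                          
                          
                          
                          


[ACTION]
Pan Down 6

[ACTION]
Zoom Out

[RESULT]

 ▓░░▓ ░█▓                 
▒░▓▒░▒▒█░                 
 ▓█░█▒▓▓░                 
▓▓█ ░█▓ █                 
█▒░█░▓░ ▒                 
▓▒█░░ ▒ ░                 
▒ ░█▒▓███                 
▒ ██▒░█▓█                 
▒ ▓▒█▒░▒█                 
 ▓▒▓░░█ ▒                 
                          
                          
                          
                          
                          
                          
                          
                          
                          
                          
                          
                          
                          
                          
                          
                          


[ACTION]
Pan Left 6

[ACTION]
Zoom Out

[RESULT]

 ░▒█▒  ▓░░▓ ░█▓           
▓▓██▓▒▒░▓▒░▒▒█░           
░▓▒▒█  ▓█░█▒▓▓░           
░▓ ▓▓▓▓▓█ ░█▓ █           
▒█▓░▓▓█▒░█░▓░ ▒           
░ ░░▓ ▓▒█░░ ▒ ░           
█▓▒██▓▒ ░█▒▓███           
░  █  ▒ ██▒░█▓█           
▓ ▓█░▓▒ ▓▒█▒░▒█           
 █░▒░▒ ▓▒▓░░█ ▒           
                          
                          
                          
                          
                          
                          
                          
                          
                          
                          
                          
                          
                          
                          
                          
                          


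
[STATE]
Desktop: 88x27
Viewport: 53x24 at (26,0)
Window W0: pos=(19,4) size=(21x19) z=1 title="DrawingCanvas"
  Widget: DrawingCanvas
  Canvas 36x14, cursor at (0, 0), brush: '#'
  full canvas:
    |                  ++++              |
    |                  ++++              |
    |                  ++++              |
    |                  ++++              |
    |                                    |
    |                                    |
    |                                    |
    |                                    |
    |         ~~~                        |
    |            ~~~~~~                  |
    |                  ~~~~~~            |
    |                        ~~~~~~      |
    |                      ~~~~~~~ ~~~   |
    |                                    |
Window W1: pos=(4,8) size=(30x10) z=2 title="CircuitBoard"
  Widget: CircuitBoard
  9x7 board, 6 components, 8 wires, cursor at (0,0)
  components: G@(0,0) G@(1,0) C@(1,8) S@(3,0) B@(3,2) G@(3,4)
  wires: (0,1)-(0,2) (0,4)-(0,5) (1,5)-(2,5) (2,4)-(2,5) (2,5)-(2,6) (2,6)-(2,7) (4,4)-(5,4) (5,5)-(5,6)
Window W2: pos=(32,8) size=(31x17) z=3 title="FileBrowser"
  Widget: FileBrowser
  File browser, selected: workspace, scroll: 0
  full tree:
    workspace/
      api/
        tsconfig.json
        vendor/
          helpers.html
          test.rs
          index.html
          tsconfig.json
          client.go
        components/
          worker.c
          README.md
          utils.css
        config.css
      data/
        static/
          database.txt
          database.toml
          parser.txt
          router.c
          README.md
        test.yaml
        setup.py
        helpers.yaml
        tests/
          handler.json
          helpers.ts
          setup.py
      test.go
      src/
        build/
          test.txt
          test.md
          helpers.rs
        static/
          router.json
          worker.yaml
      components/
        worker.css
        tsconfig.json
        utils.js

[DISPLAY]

                                                     
                                                     
                                                     
                                                     
━━━━━━━━━━━━━┓                                       
ngCanvas     ┃                                       
─────────────┨                                       
            +┃                                       
━━━━━━┏━━━━━━━━━━━━━━━━━━━━━━━━━━━━━┓                
      ┃ FileBrowser                 ┃                
──────┠─────────────────────────────┨                
      ┃> [-] workspace/             ┃                
 ─ ·  ┃    [+] api/                 ┃                
      ┃    [+] data/                ┃                
   ·  ┃    test.go                  ┃                
   │  ┃    [+] src/                 ┃                
 ─ · ─┃    [+] components/          ┃                
━━━━━━┃                             ┃                
      ┃                             ┃                
      ┃                             ┃                
      ┃                             ┃                
      ┃                             ┃                
━━━━━━┃                             ┃                
      ┃                             ┃                


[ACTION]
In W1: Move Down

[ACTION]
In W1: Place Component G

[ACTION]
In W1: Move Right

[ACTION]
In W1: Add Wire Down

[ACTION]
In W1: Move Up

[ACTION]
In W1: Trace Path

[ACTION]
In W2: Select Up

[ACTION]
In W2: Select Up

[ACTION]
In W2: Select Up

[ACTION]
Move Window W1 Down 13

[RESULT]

                                                     
                                                     
                                                     
                                                     
━━━━━━━━━━━━━┓                                       
ngCanvas     ┃                                       
─────────────┨                                       
            +┃                                       
      ┏━━━━━━━━━━━━━━━━━━━━━━━━━━━━━┓                
      ┃ FileBrowser                 ┃                
      ┠─────────────────────────────┨                
      ┃> [-] workspace/             ┃                
      ┃    [+] api/                 ┃                
      ┃    [+] data/                ┃                
      ┃    test.go                  ┃                
   ~~~┃    [+] src/                 ┃                
      ┃    [+] components/          ┃                
━━━━━━┃                             ┃                
      ┃                             ┃                
──────┃                             ┃                
      ┃                             ┃                
 ─ ·  ┃                             ┃                
      ┃                             ┃                
   ·  ┃                             ┃                


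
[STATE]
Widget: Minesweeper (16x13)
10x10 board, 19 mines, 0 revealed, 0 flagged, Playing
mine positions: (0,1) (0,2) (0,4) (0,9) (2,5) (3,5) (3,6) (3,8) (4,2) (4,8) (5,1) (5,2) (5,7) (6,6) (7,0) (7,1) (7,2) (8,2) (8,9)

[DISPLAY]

■■■■■■■■■■      
■■■■■■■■■■      
■■■■■■■■■■      
■■■■■■■■■■      
■■■■■■■■■■      
■■■■■■■■■■      
■■■■■■■■■■      
■■■■■■■■■■      
■■■■■■■■■■      
■■■■■■■■■■      
                
                
                


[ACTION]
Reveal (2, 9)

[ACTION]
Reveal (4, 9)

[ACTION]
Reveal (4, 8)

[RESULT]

■✹✹■✹■■■■✹      
■■■■■■■■■■      
■■■■■✹■■■1      
■■■■■✹✹■✹■      
■■✹■■■■■✹2      
■✹✹■■■■✹■■      
■■■■■■✹■■■      
✹✹✹■■■■■■■      
■■✹■■■■■■✹      
■■■■■■■■■■      
                
                
                


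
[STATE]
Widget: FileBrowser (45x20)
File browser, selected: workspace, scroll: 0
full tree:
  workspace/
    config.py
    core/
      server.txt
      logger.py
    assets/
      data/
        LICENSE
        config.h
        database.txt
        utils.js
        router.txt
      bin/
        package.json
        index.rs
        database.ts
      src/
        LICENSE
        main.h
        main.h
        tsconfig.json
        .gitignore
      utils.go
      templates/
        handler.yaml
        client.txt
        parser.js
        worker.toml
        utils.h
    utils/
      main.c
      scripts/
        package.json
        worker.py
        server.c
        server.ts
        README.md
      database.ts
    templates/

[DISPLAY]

> [-] workspace/                             
    config.py                                
    [+] core/                                
    [+] assets/                              
    [+] utils/                               
    [+] templates/                           
                                             
                                             
                                             
                                             
                                             
                                             
                                             
                                             
                                             
                                             
                                             
                                             
                                             
                                             


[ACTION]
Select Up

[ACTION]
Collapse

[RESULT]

> [+] workspace/                             
                                             
                                             
                                             
                                             
                                             
                                             
                                             
                                             
                                             
                                             
                                             
                                             
                                             
                                             
                                             
                                             
                                             
                                             
                                             


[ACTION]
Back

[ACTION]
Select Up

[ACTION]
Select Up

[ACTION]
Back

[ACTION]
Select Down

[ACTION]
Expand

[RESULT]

> [-] workspace/                             
    config.py                                
    [+] core/                                
    [+] assets/                              
    [+] utils/                               
    [+] templates/                           
                                             
                                             
                                             
                                             
                                             
                                             
                                             
                                             
                                             
                                             
                                             
                                             
                                             
                                             


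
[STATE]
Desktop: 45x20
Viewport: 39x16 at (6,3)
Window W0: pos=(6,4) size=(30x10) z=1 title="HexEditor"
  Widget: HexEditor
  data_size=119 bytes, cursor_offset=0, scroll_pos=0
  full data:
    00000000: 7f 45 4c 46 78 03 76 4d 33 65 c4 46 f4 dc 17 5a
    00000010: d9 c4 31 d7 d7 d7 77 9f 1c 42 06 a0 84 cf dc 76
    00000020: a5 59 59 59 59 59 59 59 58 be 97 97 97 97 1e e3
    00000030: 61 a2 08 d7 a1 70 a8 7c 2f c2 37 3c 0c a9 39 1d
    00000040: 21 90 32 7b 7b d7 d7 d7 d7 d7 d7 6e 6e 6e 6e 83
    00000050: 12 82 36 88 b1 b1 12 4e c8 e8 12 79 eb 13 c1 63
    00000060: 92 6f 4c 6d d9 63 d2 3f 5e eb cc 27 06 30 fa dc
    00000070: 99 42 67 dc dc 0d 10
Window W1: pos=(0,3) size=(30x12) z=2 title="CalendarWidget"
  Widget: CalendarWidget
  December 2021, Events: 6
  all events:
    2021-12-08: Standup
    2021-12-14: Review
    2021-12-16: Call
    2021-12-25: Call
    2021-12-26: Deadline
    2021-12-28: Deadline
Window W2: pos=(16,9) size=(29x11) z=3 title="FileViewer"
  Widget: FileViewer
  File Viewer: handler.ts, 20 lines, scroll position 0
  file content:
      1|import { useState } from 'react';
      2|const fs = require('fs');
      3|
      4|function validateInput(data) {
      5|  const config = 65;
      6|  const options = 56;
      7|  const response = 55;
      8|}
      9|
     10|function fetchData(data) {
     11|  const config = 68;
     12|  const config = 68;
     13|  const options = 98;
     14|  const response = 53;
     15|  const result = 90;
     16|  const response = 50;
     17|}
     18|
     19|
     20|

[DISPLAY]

━━━━━━━━━━━━━━━━━━━━━━━┓               
ndarWidget             ┃━━━━━┓         
───────────────────────┨     ┃         
  December 2021        ┃─────┨         
 We Th Fr Sa Su        ┃8 03 ┃         
  1  2  3  4  5        ┃7 d7 ┃         
  8*  9 10┏━━━━━━━━━━━━━━━━━━━━━━━━━━━┓
* 15 16* 1┃ FileViewer                ┃
 22 23 24 ┠───────────────────────────┨
* 29 30 31┃import { useState } from '▲┃
          ┃const fs = require('fs'); █┃
━━━━━━━━━━┃                          ░┃
          ┃function validateInput(dat░┃
          ┃  const config = 65;      ░┃
          ┃  const options = 56;     ░┃
          ┃  const response = 55;    ▼┃


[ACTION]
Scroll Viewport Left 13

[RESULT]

┏━━━━━━━━━━━━━━━━━━━━━━━━━━━━┓         
┃ CalendarWidget             ┃━━━━━┓   
┠────────────────────────────┨     ┃   
┃       December 2021        ┃─────┨   
┃Mo Tu We Th Fr Sa Su        ┃8 03 ┃   
┃       1  2  3  4  5        ┃7 d7 ┃   
┃ 6  7  8*  9 10┏━━━━━━━━━━━━━━━━━━━━━━
┃13 14* 15 16* 1┃ FileViewer           
┃20 21 22 23 24 ┠──────────────────────
┃27 28* 29 30 31┃import { useState } fr
┃               ┃const fs = require('fs
┗━━━━━━━━━━━━━━━┃                      
                ┃function validateInput
                ┃  const config = 65;  
                ┃  const options = 56; 
                ┃  const response = 55;


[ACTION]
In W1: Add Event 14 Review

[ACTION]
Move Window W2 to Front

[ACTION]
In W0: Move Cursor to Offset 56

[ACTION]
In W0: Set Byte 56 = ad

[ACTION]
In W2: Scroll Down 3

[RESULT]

┏━━━━━━━━━━━━━━━━━━━━━━━━━━━━┓         
┃ CalendarWidget             ┃━━━━━┓   
┠────────────────────────────┨     ┃   
┃       December 2021        ┃─────┨   
┃Mo Tu We Th Fr Sa Su        ┃8 03 ┃   
┃       1  2  3  4  5        ┃7 d7 ┃   
┃ 6  7  8*  9 10┏━━━━━━━━━━━━━━━━━━━━━━
┃13 14* 15 16* 1┃ FileViewer           
┃20 21 22 23 24 ┠──────────────────────
┃27 28* 29 30 31┃function validateInput
┃               ┃  const config = 65;  
┗━━━━━━━━━━━━━━━┃  const options = 56; 
                ┃  const response = 55;
                ┃}                     
                ┃                      
                ┃function fetchData(dat


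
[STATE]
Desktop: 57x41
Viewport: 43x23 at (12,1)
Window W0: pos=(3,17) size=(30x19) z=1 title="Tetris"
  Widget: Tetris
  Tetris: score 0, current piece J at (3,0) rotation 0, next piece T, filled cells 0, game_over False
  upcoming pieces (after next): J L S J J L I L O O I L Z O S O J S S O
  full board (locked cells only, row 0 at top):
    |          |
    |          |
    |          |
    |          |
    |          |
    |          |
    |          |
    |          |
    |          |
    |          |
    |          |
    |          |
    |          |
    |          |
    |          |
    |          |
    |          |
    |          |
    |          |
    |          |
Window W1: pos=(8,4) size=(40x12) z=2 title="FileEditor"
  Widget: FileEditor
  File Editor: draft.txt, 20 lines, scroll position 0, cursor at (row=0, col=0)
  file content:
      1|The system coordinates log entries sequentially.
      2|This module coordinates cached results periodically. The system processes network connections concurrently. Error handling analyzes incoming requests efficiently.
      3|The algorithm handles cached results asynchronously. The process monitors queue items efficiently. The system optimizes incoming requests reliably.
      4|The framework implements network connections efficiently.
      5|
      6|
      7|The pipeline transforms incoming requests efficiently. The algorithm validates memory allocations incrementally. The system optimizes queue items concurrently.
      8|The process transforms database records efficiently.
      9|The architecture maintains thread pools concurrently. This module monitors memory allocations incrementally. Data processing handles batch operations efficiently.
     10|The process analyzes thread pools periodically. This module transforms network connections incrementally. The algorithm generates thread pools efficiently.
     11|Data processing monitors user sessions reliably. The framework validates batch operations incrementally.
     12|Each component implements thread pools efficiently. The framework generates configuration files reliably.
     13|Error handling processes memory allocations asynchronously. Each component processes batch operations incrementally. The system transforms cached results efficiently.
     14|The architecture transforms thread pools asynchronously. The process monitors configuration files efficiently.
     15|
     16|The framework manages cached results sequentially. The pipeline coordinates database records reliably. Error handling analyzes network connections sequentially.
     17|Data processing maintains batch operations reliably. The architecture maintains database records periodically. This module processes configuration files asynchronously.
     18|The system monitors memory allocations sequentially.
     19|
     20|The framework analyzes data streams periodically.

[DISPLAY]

                                           
                                           
                                           
━━━━━━━━━━━━━━━━━━━━━━━━━━━━━━━━━━━┓       
leEditor                           ┃       
───────────────────────────────────┨       
 system coordinates log entries se▲┃       
s module coordinates cached result█┃       
 algorithm handles cached results ░┃       
 framework implements network conn░┃       
                                  ░┃       
                                  ░┃       
 pipeline transforms incoming requ░┃       
 process transforms database recor▼┃       
━━━━━━━━━━━━━━━━━━━━━━━━━━━━━━━━━━━┛       
                                           
━━━━━━━━━━━━━━━━━━━━┓                      
                    ┃                      
────────────────────┨                      
  │Next:            ┃                      
  │ ▒               ┃                      
  │▒▒▒              ┃                      
  │                 ┃                      


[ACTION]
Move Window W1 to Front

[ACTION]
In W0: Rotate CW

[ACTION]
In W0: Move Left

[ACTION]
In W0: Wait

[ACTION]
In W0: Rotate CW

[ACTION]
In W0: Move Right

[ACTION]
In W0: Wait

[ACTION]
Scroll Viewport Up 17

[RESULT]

                                           
                                           
                                           
                                           
━━━━━━━━━━━━━━━━━━━━━━━━━━━━━━━━━━━┓       
leEditor                           ┃       
───────────────────────────────────┨       
 system coordinates log entries se▲┃       
s module coordinates cached result█┃       
 algorithm handles cached results ░┃       
 framework implements network conn░┃       
                                  ░┃       
                                  ░┃       
 pipeline transforms incoming requ░┃       
 process transforms database recor▼┃       
━━━━━━━━━━━━━━━━━━━━━━━━━━━━━━━━━━━┛       
                                           
━━━━━━━━━━━━━━━━━━━━┓                      
                    ┃                      
────────────────────┨                      
  │Next:            ┃                      
  │ ▒               ┃                      
  │▒▒▒              ┃                      
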